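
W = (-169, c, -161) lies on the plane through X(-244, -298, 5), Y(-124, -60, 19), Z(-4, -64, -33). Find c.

Coplanarity requires XY · (XZ × XW) = 0.
XY = (120, 238, 14), XZ = (240, 234, -38); the triple product is linear in c with coefficient 7920 and constant term 6256800.
Setting it to zero: c = -790.

-790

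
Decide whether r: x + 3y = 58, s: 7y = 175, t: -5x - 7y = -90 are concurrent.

The three lines meet at one point iff the augmented coefficient matrix [aᵢ bᵢ cᵢ] has rank < 3, i.e. its determinant vanishes.
Here the determinant is 0.
It vanishes, so the lines are concurrent at (-17, 25).

Yes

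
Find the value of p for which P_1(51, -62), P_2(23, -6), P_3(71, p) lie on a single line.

Collinearity: (P_3 − P_1) must be parallel to (P_2 − P_1) = (-28, 56).
Cross-multiplying the components: (p − (-62))·(-28) = (20)·(56).
Solving gives p = -102.

-102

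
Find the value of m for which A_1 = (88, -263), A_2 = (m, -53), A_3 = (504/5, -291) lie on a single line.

-8

The three points are collinear iff det[A_1A_2; A_1A_3] = 0.
This determinant is linear in m: (-28)m + (-224) = 0, so m = -8.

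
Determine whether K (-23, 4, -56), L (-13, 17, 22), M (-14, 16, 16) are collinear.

No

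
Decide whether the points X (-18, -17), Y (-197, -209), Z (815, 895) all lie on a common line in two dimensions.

XY = (-179, -192), XZ = (833, 912).
If collinear, XZ would be a scalar multiple of XY. But (-179)·(912) ≠ (-192)·(833) (difference -3312), so they are not parallel; the points are not collinear.

No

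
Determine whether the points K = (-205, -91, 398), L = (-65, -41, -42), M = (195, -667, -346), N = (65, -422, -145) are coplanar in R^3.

A normal to the plane through K, L, M is n = KL × KM = (-290640, -71840, -100640).
The plane has equation n·P = 26063920. For N: n·N = 26017680.
26017680 ≠ 26063920, so N is off the plane.

No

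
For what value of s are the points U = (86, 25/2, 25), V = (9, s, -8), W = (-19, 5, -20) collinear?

7

Direction UW = (-105, -15/2, -45). From the x-coordinate of V, the parameter along the line is τ = (9 − 86)/(-105) = 11/15.
Then s = 25/2 + 11/15·(-15/2) = 7.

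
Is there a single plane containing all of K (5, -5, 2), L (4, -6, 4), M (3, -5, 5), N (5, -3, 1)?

Yes

The four points are coplanar iff the 3×3 determinant with rows KL, KM, KN is zero.
Rows: (-1, -1, 2), (-2, 0, 3), (0, 2, -1).
Expanding along the first row: (-1)(-6) − (-1)(2) + (2)(-4) = 0.
Zero determinant ⇒ coplanar.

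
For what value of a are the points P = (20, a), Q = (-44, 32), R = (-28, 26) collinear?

8

Collinearity: (P − Q) must be parallel to (R − Q) = (16, -6).
Cross-multiplying the components: (a − 32)·(16) = (64)·(-6).
Solving gives a = 8.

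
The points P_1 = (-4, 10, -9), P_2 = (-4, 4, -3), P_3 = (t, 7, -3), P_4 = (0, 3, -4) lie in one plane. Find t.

-10

The points are coplanar iff P_1P_2 · (P_1P_3 × P_1P_4) = 0.
Expanding, this is linear in t: (-12)t + (-120) = 0.
So t = -10.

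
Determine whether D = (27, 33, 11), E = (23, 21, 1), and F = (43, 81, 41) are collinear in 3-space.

DE = (-4, -12, -10), DF = (16, 48, 30).
Comparing components 2 and 3: (-12)(30) − (-10)(48) = 120 ≠ 0, so DE and DF are not parallel and the points are not collinear.

No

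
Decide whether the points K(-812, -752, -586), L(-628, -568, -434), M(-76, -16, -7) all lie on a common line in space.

KL = (184, 184, 152), KM = (736, 736, 579).
KL × KM = (-5336, 5336, 0).
The cross product is nonzero, so the points do not lie on one line.

No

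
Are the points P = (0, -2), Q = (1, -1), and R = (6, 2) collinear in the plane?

PQ = (1, 1), PR = (6, 4).
Twice the signed area of △PQR is (1)(4) − (1)(6) = -2.
The area is nonzero, so the three points are not collinear.

No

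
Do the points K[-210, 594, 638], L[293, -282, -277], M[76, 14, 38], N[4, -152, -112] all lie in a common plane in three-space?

The four points are coplanar iff the 3×3 determinant with rows KL, KM, KN is zero.
Rows: (503, -876, -915), (286, -580, -600), (214, -746, -750).
Expanding along the first row: (503)(-12600) − (-876)(-86100) + (-915)(-89236) = -110460.
Nonzero ⇒ not coplanar.

No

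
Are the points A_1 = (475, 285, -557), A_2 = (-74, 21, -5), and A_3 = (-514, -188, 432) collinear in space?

No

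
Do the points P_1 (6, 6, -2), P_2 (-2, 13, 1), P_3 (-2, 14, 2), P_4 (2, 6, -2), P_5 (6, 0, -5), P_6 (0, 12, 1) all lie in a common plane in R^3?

No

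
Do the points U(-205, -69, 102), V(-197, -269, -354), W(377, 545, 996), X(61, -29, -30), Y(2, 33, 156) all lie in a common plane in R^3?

No

The plane through U, V, W has normal n = UV × UW = (101184, -272544, 121312) and equation n·P = 10436640.
Checking the remaining points: n·X = 10436640, n·Y = 10133088.
Since n·Y = 10133088 ≠ 10436640, Y is off the plane and the points are not all coplanar.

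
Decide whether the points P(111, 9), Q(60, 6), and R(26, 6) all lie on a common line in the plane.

PQ = (-51, -3), PR = (-85, -3).
Twice the signed area of △PQR is (-51)(-3) − (-3)(-85) = -102.
The area is nonzero, so the three points are not collinear.

No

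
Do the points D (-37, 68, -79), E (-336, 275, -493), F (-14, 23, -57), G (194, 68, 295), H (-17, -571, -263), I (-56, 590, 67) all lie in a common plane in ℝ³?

Yes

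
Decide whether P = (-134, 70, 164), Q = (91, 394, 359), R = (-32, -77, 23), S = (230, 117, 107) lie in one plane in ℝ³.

Yes

With P as base: PQ = (225, 324, 195), PR = (102, -147, -141), PS = (364, 47, -57).
PR × PS = (15006, -45510, 58302).
PQ · (PR × PS) = 0.
The scalar triple product vanishes, so the four points are coplanar.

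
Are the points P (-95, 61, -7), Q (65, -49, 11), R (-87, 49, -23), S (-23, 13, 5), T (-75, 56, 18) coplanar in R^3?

Yes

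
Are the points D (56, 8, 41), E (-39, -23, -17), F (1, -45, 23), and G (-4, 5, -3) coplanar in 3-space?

Yes

A normal to the plane through D, E, F is n = DE × DF = (-2516, 1480, 3330).
The plane has equation n·P = 7474. For G: n·G = 7474.
Equal, so G lies in the plane and all four are coplanar.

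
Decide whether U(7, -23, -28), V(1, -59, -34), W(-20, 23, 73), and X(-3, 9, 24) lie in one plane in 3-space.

No

With U as base: UV = (-6, -36, -6), UW = (-27, 46, 101), UX = (-10, 32, 52).
UW × UX = (-840, 394, -404).
UV · (UW × UX) = -6720.
Since -6720 ≠ 0, the four points are not coplanar.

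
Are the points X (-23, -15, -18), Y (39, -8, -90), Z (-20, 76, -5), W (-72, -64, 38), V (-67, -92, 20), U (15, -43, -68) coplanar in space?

The plane through X, Y, Z has normal n = XY × XZ = (6643, -1022, 5621) and equation n·P = -238637.
Checking the remaining points: n·W = -199290, n·V = -238637, n·U = -238637.
Since n·W = -199290 ≠ -238637, W is off the plane and the points are not all coplanar.

No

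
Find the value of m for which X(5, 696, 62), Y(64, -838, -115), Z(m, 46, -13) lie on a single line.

Collinearity requires XY × XZ = 0; each component is linear in m.
The y-component gives (-177)m + (5310) = 0, so m = 30.
The remaining components then also vanish.

30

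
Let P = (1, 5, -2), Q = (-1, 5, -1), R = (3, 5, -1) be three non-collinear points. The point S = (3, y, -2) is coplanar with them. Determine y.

A normal to the plane is n = PQ × PR = (0, 4, 0).
S lies in the plane iff n · PS = 0.
This gives (4)y + (-20) = 0, so y = 5.

5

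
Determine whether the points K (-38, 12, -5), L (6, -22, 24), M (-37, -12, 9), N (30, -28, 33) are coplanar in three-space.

A normal to the plane through K, L, M is n = KL × KM = (220, -587, -1022).
The plane has equation n·P = -10294. For N: n·N = -10690.
-10690 ≠ -10294, so N is off the plane.

No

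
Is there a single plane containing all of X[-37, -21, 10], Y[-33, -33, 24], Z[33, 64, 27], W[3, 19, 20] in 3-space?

No

A normal to the plane through X, Y, Z is n = XY × XZ = (-1394, 912, 1180).
The plane has equation n·P = 44226. For W: n·W = 36746.
36746 ≠ 44226, so W is off the plane.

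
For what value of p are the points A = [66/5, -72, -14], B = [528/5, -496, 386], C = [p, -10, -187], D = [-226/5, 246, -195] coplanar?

-54/5

Normal to plane ABD: n = (-50456, -33178/5, 23108/5); plane equation n·P = -1264792/5.
Requiring n·C = -1264792/5: (-50456)p + (-3989416/5) = -1264792/5.
So p = -54/5.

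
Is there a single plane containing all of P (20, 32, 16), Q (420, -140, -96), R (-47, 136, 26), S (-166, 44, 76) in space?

With P as base: PQ = (400, -172, -112), PR = (-67, 104, 10), PS = (-186, 12, 60).
PR × PS = (6120, 2160, 18540).
PQ · (PR × PS) = 0.
The scalar triple product vanishes, so the four points are coplanar.

Yes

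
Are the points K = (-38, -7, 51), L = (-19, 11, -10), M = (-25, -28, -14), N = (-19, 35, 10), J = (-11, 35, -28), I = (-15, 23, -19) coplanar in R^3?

The plane through K, L, M has normal n = KL × KM = (-2451, 442, -633) and equation n·P = 57761.
Checking the remaining points: n·N = 55709, n·J = 60155, n·I = 58958.
Since n·N = 55709 ≠ 57761, N is off the plane and the points are not all coplanar.

No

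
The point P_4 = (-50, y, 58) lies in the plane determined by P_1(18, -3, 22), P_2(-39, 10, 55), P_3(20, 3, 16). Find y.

17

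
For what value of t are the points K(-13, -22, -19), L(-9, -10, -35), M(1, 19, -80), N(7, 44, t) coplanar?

-69

Coplanarity ⇔ det[KL; KM; KN] = 0.
Expanding, this is linear in t: (-4)t + (-276) = 0.
So t = -69.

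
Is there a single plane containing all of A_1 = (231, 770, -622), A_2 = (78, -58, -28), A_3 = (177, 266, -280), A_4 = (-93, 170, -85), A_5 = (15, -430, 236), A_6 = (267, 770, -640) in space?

The plane through A_1, A_2, A_3 has normal n = A_1A_2 × A_1A_3 = (16200, 20250, 32400) and equation n·P = -818100.
Checking the remaining points: n·A_4 = -818100, n·A_5 = -818100, n·A_6 = -818100.
All equal -818100, so all 6 points lie in one plane.

Yes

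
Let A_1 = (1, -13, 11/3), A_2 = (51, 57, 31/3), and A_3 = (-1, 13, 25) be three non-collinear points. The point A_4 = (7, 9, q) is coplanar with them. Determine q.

A normal to the plane is n = A_1A_2 × A_1A_3 = (1320, -1080, 1440).
A_4 lies in the plane iff n · A_1A_4 = 0.
This gives (1440)q + (-21120) = 0, so q = 44/3.

44/3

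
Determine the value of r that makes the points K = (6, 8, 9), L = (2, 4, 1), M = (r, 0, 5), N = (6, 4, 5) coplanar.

10

Normal to plane KLN: n = (-16, -16, 16); plane equation n·P = -80.
Requiring n·M = -80: (-16)r + (80) = -80.
So r = 10.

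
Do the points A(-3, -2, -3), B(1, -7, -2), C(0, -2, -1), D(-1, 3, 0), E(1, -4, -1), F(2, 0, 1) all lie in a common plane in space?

The plane through A, B, C has normal n = AB × AC = (-10, -5, 15) and equation n·P = -5.
Checking the remaining points: n·D = -5, n·E = -5, n·F = -5.
All equal -5, so all 6 points lie in one plane.

Yes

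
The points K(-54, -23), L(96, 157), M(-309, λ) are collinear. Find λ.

-329

The three points are collinear iff det[KL; KM] = 0.
This determinant is linear in λ: (150)λ + (49350) = 0, so λ = -329.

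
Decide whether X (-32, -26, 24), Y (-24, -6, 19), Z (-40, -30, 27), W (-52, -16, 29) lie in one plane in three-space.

With X as base: XY = (8, 20, -5), XZ = (-8, -4, 3), XW = (-20, 10, 5).
XZ × XW = (-50, -20, -160).
XY · (XZ × XW) = 0.
The scalar triple product vanishes, so the four points are coplanar.

Yes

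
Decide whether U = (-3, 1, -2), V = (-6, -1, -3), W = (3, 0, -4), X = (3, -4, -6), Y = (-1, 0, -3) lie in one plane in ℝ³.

The plane through U, V, W has normal n = UV × UW = (3, -12, 15) and equation n·P = -51.
Checking the remaining points: n·X = -33, n·Y = -48.
Since n·X = -33 ≠ -51, X is off the plane and the points are not all coplanar.

No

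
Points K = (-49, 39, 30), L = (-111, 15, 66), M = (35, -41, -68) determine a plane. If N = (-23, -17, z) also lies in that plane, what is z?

A normal to the plane is n = KL × KM = (5232, -3052, 6976).
N lies in the plane iff n · KN = 0.
This gives (6976)z + (97664) = 0, so z = -14.

-14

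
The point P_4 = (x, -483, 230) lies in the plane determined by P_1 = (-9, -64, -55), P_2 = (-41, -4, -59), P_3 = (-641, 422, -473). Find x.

463

Coplanarity requires P_1P_2 · (P_1P_3 × P_1P_4) = 0.
P_1P_2 = (-32, 60, -4), P_1P_3 = (-632, 486, -418); the triple product is linear in x with coefficient -23136 and constant term 10711968.
Setting it to zero: x = 463.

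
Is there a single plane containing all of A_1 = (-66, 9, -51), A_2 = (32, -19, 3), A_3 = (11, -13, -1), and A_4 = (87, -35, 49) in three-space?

With A_1 as base: A_1A_2 = (98, -28, 54), A_1A_3 = (77, -22, 50), A_1A_4 = (153, -44, 100).
A_1A_3 × A_1A_4 = (0, -50, -22).
A_1A_2 · (A_1A_3 × A_1A_4) = 212.
Since 212 ≠ 0, the four points are not coplanar.

No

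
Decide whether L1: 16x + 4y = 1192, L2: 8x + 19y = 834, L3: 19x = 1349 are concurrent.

Yes

The three lines meet at one point iff the augmented coefficient matrix [aᵢ bᵢ cᵢ] has rank < 3, i.e. its determinant vanishes.
Here the determinant is 0.
It vanishes, so the lines are concurrent at (71, 14).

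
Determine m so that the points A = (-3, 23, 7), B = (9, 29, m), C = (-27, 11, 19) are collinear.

1

Direction AC = (-24, -12, 12). From the x-coordinate of B, the parameter along the line is τ = (9 − (-3))/(-24) = -1/2.
Then m = 7 + (-1/2)·(12) = 1.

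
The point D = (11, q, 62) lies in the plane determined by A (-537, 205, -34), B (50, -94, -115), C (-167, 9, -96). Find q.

44

Coplanarity requires AB · (AC × AD) = 0.
AB = (587, -299, -81), AC = (370, -196, -62); the triple product is linear in q with coefficient 6424 and constant term -282656.
Setting it to zero: q = 44.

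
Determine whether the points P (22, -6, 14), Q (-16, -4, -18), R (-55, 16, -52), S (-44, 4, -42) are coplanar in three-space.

Yes

A normal to the plane through P, Q, R is n = PQ × PR = (572, -44, -682).
The plane has equation n·X = 3300. For S: n·S = 3300.
Equal, so S lies in the plane and all four are coplanar.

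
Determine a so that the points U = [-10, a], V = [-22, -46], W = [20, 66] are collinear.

-14

The three points are collinear iff det[UV; UW] = 0.
This determinant is linear in a: (42)a + (588) = 0, so a = -14.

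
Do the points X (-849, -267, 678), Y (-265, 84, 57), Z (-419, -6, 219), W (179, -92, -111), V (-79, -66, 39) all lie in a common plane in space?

Yes

The plane through X, Y, Z has normal n = XY × XZ = (972, 1026, 1494) and equation n·P = -86238.
Checking the remaining points: n·W = -86238, n·V = -86238.
All equal -86238, so all 5 points lie in one plane.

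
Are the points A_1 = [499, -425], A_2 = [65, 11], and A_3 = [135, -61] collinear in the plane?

A_1A_2 = (-434, 436), A_1A_3 = (-364, 364).
If collinear, A_1A_3 would be a scalar multiple of A_1A_2. But (-434)·(364) ≠ (436)·(-364) (difference 728), so they are not parallel; the points are not collinear.

No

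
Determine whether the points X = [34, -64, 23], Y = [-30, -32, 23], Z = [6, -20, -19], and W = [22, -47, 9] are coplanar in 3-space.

No

The four points are coplanar iff the 3×3 determinant with rows XY, XZ, XW is zero.
Rows: (-64, 32, 0), (-28, 44, -42), (-12, 17, -14).
Expanding along the first row: (-64)(98) − (32)(-112) + (0)(52) = -2688.
Nonzero ⇒ not coplanar.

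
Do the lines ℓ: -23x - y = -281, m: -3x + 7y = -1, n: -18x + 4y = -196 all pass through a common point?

Intersecting ℓ and m: solving the 2×2 system gives (x, y) = (12, 5).
Substitute into n: (-18)(12) + (4)(5) = -196.
This equals -196, so (12, 5) lies on all three lines and they are concurrent.

Yes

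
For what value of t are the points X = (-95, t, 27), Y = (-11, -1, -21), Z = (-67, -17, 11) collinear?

Direction YZ = (-56, -16, 32). From the x-coordinate of X, the parameter along the line is τ = (-95 − (-11))/(-56) = 3/2.
Then t = (-1) + 3/2·(-16) = -25.

-25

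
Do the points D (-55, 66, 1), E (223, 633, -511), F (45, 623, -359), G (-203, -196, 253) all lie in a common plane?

No

With D as base: DE = (278, 567, -512), DF = (100, 557, -360), DG = (-148, -262, 252).
DF × DG = (46044, 28080, 56236).
DE · (DF × DG) = -71240.
Since -71240 ≠ 0, the four points are not coplanar.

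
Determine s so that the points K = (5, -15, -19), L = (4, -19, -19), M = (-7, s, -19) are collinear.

Collinearity requires KL × KM = 0; each component is linear in s.
The z-component gives (-1)s + (-63) = 0, so s = -63.
The remaining components then also vanish.

-63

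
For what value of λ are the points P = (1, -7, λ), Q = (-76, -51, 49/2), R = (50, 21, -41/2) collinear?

Collinearity requires PQ × PR = 0; each component is linear in λ.
The x-component gives (72)λ + (216) = 0, so λ = -3.
The remaining components then also vanish.

-3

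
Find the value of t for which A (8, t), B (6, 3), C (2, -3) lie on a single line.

6

Collinearity: (A − B) must be parallel to (C − B) = (-4, -6).
Cross-multiplying the components: (t − 3)·(-4) = (2)·(-6).
Solving gives t = 6.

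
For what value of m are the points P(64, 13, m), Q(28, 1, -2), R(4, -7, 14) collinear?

-26

Collinearity requires PQ × PR = 0; each component is linear in m.
The x-component gives (-8)m + (-208) = 0, so m = -26.
The remaining components then also vanish.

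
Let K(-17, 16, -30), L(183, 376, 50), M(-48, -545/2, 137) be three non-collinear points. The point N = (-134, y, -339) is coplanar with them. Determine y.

The plane through K, L, M has equation 83200x − 35880y − 46540z = -592280.
Substituting N: (-35880)y + (4628260) = -592280, so y = 291/2.

291/2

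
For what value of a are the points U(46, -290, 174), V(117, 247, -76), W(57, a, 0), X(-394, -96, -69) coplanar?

59

Normal to plane UVX: n = (-81991, 127253, 250054); plane equation n·P = 2834440.
Requiring n·W = 2834440: (127253)a + (-4673487) = 2834440.
So a = 59.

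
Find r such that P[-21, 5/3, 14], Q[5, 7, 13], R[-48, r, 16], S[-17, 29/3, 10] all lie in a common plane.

-17/3

The points are coplanar iff PQ · (PR × PS) = 0.
Expanding, this is linear in r: (-100)r + (-1700/3) = 0.
So r = -17/3.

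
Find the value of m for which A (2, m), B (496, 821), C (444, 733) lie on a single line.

-15

Collinearity: (A − B) must be parallel to (C − B) = (-52, -88).
Cross-multiplying the components: (m − 821)·(-52) = (-494)·(-88).
Solving gives m = -15.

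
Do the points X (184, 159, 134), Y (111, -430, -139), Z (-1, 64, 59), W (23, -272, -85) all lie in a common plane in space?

Yes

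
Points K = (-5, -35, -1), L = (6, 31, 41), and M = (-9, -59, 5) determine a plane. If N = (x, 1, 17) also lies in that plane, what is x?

A normal to the plane is n = KL × KM = (1404, -234, 0).
N lies in the plane iff n · KN = 0.
This gives (1404)x + (-1404) = 0, so x = 1.

1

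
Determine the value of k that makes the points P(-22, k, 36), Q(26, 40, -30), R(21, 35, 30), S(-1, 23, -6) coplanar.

The points are coplanar iff PQ · (PR × PS) = 0.
Expanding, this is linear in k: (1500)k + (-13500) = 0.
So k = 9.

9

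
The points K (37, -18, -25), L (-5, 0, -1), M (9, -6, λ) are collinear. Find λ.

-9

Collinearity requires KL × KM = 0; each component is linear in λ.
The x-component gives (18)λ + (162) = 0, so λ = -9.
The remaining components then also vanish.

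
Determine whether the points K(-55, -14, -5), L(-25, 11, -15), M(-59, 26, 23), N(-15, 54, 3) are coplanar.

Yes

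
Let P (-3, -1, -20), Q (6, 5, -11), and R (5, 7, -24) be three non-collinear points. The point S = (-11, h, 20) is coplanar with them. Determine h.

A normal to the plane is n = PQ × PR = (-96, 108, 24).
S lies in the plane iff n · PS = 0.
This gives (108)h + (1836) = 0, so h = -17.

-17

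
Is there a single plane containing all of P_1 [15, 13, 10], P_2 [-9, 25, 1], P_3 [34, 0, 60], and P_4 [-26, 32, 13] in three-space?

The four points are coplanar iff the 3×3 determinant with rows P_1P_2, P_1P_3, P_1P_4 is zero.
Rows: (-24, 12, -9), (19, -13, 50), (-41, 19, 3).
Expanding along the first row: (-24)(-989) − (12)(2107) + (-9)(-172) = 0.
Zero determinant ⇒ coplanar.

Yes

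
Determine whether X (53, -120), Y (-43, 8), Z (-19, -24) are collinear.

Yes

XY = (-96, 128), XZ = (-72, 96).
det[XY; XZ] = (-96)(96) − (128)(-72) = 0.
The determinant is zero, so the points are collinear.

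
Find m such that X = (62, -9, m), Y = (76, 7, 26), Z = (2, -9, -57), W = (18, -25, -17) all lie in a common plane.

25

Coplanarity ⇔ det[XY; XZ; XW] = 0.
Expanding, this is linear in m: (-1440)m + (36000) = 0.
So m = 25.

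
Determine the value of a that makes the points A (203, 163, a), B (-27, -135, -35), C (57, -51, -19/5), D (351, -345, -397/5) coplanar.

359/5

Coplanarity ⇔ det[AB; AC; AD] = 0.
Expanding, this is linear in a: (49392)a + (-17731728/5) = 0.
So a = 359/5.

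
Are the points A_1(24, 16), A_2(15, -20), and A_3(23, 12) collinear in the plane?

A_1A_2 = (-9, -36), A_1A_3 = (-1, -4).
Twice the signed area of △A_1A_2A_3 is (-9)(-4) − (-36)(-1) = 0.
The triangle is degenerate (zero area), so the points are collinear.

Yes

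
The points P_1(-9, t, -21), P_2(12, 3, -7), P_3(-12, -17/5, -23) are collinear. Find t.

-13/5

Direction P_2P_3 = (-24, -32/5, -16). From the x-coordinate of P_1, the parameter along the line is τ = (-9 − 12)/(-24) = 7/8.
Then t = 3 + 7/8·(-32/5) = -13/5.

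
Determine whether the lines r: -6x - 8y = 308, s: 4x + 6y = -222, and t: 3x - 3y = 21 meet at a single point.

Yes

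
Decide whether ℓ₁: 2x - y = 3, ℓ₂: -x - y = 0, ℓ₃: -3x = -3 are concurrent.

Intersecting ℓ₁ and ℓ₂: solving the 2×2 system gives (x, y) = (1, -1).
Substitute into ℓ₃: (-3)(1) + (0)(-1) = -3.
This equals -3, so (1, -1) lies on all three lines and they are concurrent.

Yes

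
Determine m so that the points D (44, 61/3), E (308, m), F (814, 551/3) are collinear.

Collinearity: (E − D) must be parallel to (F − D) = (770, 490/3).
Cross-multiplying the components: (m − 61/3)·(770) = (264)·(490/3).
Solving gives m = 229/3.

229/3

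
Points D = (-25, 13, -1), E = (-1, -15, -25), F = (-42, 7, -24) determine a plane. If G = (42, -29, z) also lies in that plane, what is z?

-12

Coplanarity requires DE · (DF × DG) = 0.
DE = (24, -28, -24), DF = (-17, -6, -23); the triple product is linear in z with coefficient -620 and constant term -7440.
Setting it to zero: z = -12.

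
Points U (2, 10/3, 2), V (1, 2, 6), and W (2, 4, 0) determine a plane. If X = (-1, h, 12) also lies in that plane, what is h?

0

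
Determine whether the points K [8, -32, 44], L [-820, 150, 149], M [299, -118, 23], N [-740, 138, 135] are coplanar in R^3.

No

With K as base: KL = (-828, 182, 105), KM = (291, -86, -21), KN = (-748, 170, 91).
KM × KN = (-4256, -10773, -14858).
KL · (KM × KN) = 3192.
Since 3192 ≠ 0, the four points are not coplanar.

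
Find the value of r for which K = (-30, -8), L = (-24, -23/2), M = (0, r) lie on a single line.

Collinearity: (M − K) must be parallel to (L − K) = (6, -7/2).
Cross-multiplying the components: (r − (-8))·(6) = (30)·(-7/2).
Solving gives r = -51/2.

-51/2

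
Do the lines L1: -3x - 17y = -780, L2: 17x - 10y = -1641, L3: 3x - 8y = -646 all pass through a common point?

No

Intersecting L1 and L2: solving the 2×2 system gives (x, y) = (-63, 57).
Substitute into L3: (3)(-63) + (-8)(57) = -645.
But L3 requires -646 ≠ -645, so the three lines have no common point.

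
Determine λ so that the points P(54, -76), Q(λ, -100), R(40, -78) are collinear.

-114

Collinearity: (Q − P) must be parallel to (R − P) = (-14, -2).
Cross-multiplying the components: (λ − 54)·(-2) = (-24)·(-14).
Solving gives λ = -114.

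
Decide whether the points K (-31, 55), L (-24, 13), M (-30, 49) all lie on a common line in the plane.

Yes

KL = (7, -42), KM = (1, -6).
Checking proportionality: KM = 1/7·KL, so the vectors are parallel and the points are collinear.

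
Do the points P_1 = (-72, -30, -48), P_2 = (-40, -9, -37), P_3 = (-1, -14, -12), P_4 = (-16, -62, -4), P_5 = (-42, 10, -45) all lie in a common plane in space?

No

The plane through P_1, P_2, P_3 has normal n = P_1P_2 × P_1P_3 = (580, -371, -979) and equation n·P = 16362.
Checking the remaining points: n·P_4 = 17638, n·P_5 = 15985.
Since n·P_4 = 17638 ≠ 16362, P_4 is off the plane and the points are not all coplanar.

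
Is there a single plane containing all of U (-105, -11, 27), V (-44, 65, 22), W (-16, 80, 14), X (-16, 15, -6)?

The four points are coplanar iff the 3×3 determinant with rows UV, UW, UX is zero.
Rows: (61, 76, -5), (89, 91, -13), (89, 26, -33).
Expanding along the first row: (61)(-2665) − (76)(-1780) + (-5)(-5785) = 1640.
Nonzero ⇒ not coplanar.

No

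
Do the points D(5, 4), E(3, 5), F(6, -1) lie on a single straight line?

No

DE = (-2, 1), DF = (1, -5).
Twice the signed area of △DEF is (-2)(-5) − (1)(1) = 9.
The area is nonzero, so the three points are not collinear.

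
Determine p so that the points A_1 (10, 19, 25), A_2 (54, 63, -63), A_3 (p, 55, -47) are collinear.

Direction A_1A_2 = (44, 44, -88). From the y-coordinate of A_3, the parameter along the line is τ = (55 − 19)/44 = 9/11.
Then p = 10 + 9/11·(44) = 46.

46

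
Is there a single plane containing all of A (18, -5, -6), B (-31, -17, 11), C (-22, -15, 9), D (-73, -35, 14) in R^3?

With A as base: AB = (-49, -12, 17), AC = (-40, -10, 15), AD = (-91, -30, 20).
AC × AD = (250, -565, 290).
AB · (AC × AD) = -540.
Since -540 ≠ 0, the four points are not coplanar.

No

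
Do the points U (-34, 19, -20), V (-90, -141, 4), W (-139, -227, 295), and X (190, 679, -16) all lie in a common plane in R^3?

Yes

With U as base: UV = (-56, -160, 24), UW = (-105, -246, 315), UX = (224, 660, 4).
UW × UX = (-208884, 70980, -14196).
UV · (UW × UX) = 0.
The scalar triple product vanishes, so the four points are coplanar.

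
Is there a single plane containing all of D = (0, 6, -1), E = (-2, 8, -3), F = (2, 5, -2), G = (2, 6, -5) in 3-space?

With D as base: DE = (-2, 2, -2), DF = (2, -1, -1), DG = (2, 0, -4).
DF × DG = (4, 6, 2).
DE · (DF × DG) = 0.
The scalar triple product vanishes, so the four points are coplanar.

Yes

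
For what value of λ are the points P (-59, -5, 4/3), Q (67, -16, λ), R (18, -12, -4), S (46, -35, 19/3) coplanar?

-23/3

Coplanarity ⇔ det[PQ; PR; PS] = 0.
Expanding, this is linear in λ: (-1575)λ + (-12075) = 0.
So λ = -23/3.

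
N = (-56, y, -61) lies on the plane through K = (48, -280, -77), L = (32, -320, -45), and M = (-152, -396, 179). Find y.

-28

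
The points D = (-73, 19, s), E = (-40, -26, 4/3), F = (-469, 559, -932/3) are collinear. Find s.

-68/3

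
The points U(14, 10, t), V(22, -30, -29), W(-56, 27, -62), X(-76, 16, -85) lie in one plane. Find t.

Coplanarity ⇔ det[UV; UW; UX] = 0.
Expanding, this is linear in t: (-1998)t + (-25974) = 0.
So t = -13.

-13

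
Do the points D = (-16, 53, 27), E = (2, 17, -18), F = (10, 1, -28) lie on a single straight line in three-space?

DE = (18, -36, -45), DF = (26, -52, -55).
Comparing components 2 and 3: (-36)(-55) − (-45)(-52) = -360 ≠ 0, so DE and DF are not parallel and the points are not collinear.

No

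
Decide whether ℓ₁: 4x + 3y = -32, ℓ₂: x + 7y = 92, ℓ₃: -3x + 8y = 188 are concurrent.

Yes

Intersecting ℓ₁ and ℓ₂: solving the 2×2 system gives (x, y) = (-20, 16).
Substitute into ℓ₃: (-3)(-20) + (8)(16) = 188.
This equals 188, so (-20, 16) lies on all three lines and they are concurrent.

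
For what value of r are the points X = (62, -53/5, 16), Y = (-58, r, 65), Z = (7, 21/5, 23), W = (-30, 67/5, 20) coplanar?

Normal to plane XZW: n = (-544/5, -424, 208/5); plane equation n·P = -7928/5.
Requiring n·Y = -7928/5: (-424)r + (45072/5) = -7928/5.
So r = 25.

25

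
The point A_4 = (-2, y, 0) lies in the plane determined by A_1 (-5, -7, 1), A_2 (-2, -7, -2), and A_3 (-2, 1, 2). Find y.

-3

The plane through A_1, A_2, A_3 has equation 24x − 12y + 24z = -12.
Substituting A_4: (-12)y + (-48) = -12, so y = -3.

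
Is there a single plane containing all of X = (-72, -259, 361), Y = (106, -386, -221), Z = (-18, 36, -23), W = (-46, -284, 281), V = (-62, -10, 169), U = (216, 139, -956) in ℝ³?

The plane through X, Y, Z has normal n = XY × XZ = (220458, 36924, 59368) and equation n·P = -4004444.
Checking the remaining points: n·W = -3945076, n·V = -4004444, n·U = -4004444.
Since n·W = -3945076 ≠ -4004444, W is off the plane and the points are not all coplanar.

No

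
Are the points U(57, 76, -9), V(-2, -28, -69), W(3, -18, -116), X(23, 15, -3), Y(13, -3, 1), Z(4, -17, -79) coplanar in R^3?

The plane through U, V, W has normal n = UV × UW = (5488, -3073, -70) and equation n·P = 79898.
Checking the remaining points: n·X = 80339, n·Y = 80493, n·Z = 79723.
Since n·X = 80339 ≠ 79898, X is off the plane and the points are not all coplanar.

No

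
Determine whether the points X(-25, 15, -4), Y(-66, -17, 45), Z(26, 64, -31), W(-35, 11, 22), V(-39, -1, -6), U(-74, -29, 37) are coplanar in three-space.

No

The plane through X, Y, Z has normal n = XY × XZ = (-1537, 1392, -377) and equation n·P = 60813.
Checking the remaining points: n·W = 60813, n·V = 60813, n·U = 59421.
Since n·U = 59421 ≠ 60813, U is off the plane and the points are not all coplanar.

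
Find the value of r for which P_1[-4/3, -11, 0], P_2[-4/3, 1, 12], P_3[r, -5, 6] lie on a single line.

-4/3

Direction P_1P_2 = (0, 12, 12). From the y-coordinate of P_3, the parameter along the line is τ = (-5 − (-11))/12 = 1/2.
Then r = (-4/3) + 1/2·(0) = -4/3.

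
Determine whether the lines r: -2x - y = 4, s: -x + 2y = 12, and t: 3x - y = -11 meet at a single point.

Intersecting r and s: solving the 2×2 system gives (x, y) = (-4, 4).
Substitute into t: (3)(-4) + (-1)(4) = -16.
But t requires -11 ≠ -16, so the three lines have no common point.

No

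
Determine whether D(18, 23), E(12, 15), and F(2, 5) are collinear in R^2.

DE = (-6, -8), DF = (-16, -18).
If collinear, DF would be a scalar multiple of DE. But (-6)·(-18) ≠ (-8)·(-16) (difference -20), so they are not parallel; the points are not collinear.

No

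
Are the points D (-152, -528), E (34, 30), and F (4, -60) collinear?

DE = (186, 558), DF = (156, 468).
det[DE; DF] = (186)(468) − (558)(156) = 0.
The determinant is zero, so the points are collinear.

Yes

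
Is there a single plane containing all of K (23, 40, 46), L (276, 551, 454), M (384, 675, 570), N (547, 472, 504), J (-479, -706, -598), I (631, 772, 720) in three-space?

Yes

The plane through K, L, M has normal n = KL × KM = (8684, 14716, -23816) and equation n·P = -307164.
Checking the remaining points: n·N = -307164, n·J = -307164, n·I = -307164.
All equal -307164, so all 6 points lie in one plane.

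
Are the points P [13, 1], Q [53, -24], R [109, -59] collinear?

Yes

PQ = (40, -25), PR = (96, -60).
Checking proportionality: PR = 12/5·PQ, so the vectors are parallel and the points are collinear.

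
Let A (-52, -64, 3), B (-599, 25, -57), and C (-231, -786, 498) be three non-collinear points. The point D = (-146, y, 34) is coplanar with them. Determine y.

The plane through A, B, C has equation 735x + 281505y + 410865z = -16821945.
Substituting D: (281505)y + (13862100) = -16821945, so y = -109.

-109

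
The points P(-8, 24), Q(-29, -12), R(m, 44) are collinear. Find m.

11/3

The three points are collinear iff det[PQ; PR] = 0.
This determinant is linear in m: (36)m + (-132) = 0, so m = 11/3.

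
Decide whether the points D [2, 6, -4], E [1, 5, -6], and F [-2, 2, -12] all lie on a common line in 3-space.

Yes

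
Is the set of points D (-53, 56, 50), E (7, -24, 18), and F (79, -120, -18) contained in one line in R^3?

No

DE = (60, -80, -32), DF = (132, -176, -68).
Comparing components 2 and 3: (-80)(-68) − (-32)(-176) = -192 ≠ 0, so DE and DF are not parallel and the points are not collinear.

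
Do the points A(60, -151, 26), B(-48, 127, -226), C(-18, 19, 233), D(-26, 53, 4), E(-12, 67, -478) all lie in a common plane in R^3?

The plane through A, B, C has normal n = AB × AC = (100386, 42012, 3324) and equation n·P = -234228.
Checking the remaining points: n·D = -370104, n·E = 21300.
Since n·D = -370104 ≠ -234228, D is off the plane and the points are not all coplanar.

No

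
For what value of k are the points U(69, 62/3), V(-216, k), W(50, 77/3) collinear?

Collinearity: (V − U) must be parallel to (W − U) = (-19, 5).
Cross-multiplying the components: (k − 62/3)·(-19) = (-285)·(5).
Solving gives k = 287/3.

287/3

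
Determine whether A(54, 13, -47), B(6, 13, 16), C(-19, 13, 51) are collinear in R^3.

No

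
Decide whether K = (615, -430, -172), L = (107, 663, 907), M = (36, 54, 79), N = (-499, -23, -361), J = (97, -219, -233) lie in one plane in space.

The plane through K, L, M has normal n = KL × KM = (-247893, -497233, 386975) and equation n·P = -5203705.
Checking the remaining points: n·N = -4563009, n·J = -5316769.
Since n·N = -4563009 ≠ -5203705, N is off the plane and the points are not all coplanar.

No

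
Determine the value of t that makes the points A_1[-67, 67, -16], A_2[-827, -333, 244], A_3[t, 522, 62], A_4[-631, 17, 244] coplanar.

Normal to plane A_1A_2A_4: n = (-91000, 50960, -187600); plane equation n·P = 12512920.
Requiring n·A_3 = 12512920: (-91000)t + (14969920) = 12512920.
So t = 27.

27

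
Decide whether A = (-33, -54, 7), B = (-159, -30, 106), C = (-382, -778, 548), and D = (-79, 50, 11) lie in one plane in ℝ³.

With A as base: AB = (-126, 24, 99), AC = (-349, -724, 541), AD = (-46, 104, 4).
AC × AD = (-59160, -23490, -69600).
AB · (AC × AD) = 0.
The scalar triple product vanishes, so the four points are coplanar.

Yes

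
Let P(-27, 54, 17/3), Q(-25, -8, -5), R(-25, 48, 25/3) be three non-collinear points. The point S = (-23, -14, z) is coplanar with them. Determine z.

-7/3

The plane through P, Q, R has equation −(688/3)x − (80/3)y + 112z = 16160/3.
Substituting S: (112)z + (5648) = 16160/3, so z = -7/3.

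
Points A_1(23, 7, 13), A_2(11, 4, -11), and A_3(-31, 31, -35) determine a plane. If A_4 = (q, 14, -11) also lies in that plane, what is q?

1

The plane through A_1, A_2, A_3 has equation 720x + 720y − 450z = 15750.
Substituting A_4: (720)q + (15030) = 15750, so q = 1.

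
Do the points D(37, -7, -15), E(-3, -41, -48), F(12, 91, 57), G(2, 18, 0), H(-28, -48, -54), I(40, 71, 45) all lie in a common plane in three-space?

No

The plane through D, E, F has normal n = DE × DF = (786, 3705, -4770) and equation n·P = 74697.
Checking the remaining points: n·G = 68262, n·H = 57732, n·I = 79845.
Since n·G = 68262 ≠ 74697, G is off the plane and the points are not all coplanar.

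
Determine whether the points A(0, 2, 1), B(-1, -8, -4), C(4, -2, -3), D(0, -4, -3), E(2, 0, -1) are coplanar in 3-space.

No

The plane through A, B, C has normal n = AB × AC = (20, -24, 44) and equation n·P = -4.
Checking the remaining points: n·D = -36, n·E = -4.
Since n·D = -36 ≠ -4, D is off the plane and the points are not all coplanar.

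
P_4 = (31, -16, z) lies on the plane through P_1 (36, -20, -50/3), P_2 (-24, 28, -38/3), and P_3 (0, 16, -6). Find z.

-49/3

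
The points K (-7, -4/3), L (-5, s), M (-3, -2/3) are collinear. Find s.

-1

The three points are collinear iff det[KL; KM] = 0.
This determinant is linear in s: (-4)s + (-4) = 0, so s = -1.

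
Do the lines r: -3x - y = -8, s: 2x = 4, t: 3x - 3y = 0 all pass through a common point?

Yes

Lines aᵢx + bᵢy = cᵢ with pairwise distinct directions are concurrent exactly when det[aᵢ bᵢ cᵢ] = 0.
Here the determinant is 0.
It vanishes, so the lines are concurrent at (2, 2).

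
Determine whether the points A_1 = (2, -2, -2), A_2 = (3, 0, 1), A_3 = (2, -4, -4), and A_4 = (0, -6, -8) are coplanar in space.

The four points are coplanar iff the 3×3 determinant with rows A_1A_2, A_1A_3, A_1A_4 is zero.
Rows: (1, 2, 3), (0, -2, -2), (-2, -4, -6).
Expanding along the first row: (1)(4) − (2)(-4) + (3)(-4) = 0.
Zero determinant ⇒ coplanar.

Yes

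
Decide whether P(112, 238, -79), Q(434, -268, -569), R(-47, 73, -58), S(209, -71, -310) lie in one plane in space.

The four points are coplanar iff the 3×3 determinant with rows PQ, PR, PS is zero.
Rows: (322, -506, -490), (-159, -165, 21), (97, -309, -231).
Expanding along the first row: (322)(44604) − (-506)(34692) + (-490)(65136) = 0.
Zero determinant ⇒ coplanar.

Yes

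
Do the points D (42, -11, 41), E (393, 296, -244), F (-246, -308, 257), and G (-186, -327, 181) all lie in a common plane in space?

A normal to the plane through D, E, F is n = DE × DF = (-18333, 6264, -15831).
The plane has equation n·P = -1487961. For G: n·G = -1503801.
-1503801 ≠ -1487961, so G is off the plane.

No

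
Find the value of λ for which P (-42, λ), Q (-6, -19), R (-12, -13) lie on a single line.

17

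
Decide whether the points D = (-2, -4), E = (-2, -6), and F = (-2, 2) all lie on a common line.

DE = (0, -2), DF = (0, 6).
Checking proportionality: DF = -3·DE, so the vectors are parallel and the points are collinear.

Yes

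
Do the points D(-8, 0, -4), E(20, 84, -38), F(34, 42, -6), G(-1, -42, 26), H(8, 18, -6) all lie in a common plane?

The plane through D, E, F has normal n = DE × DF = (1260, -1372, -2352) and equation n·P = -672.
Checking the remaining points: n·G = -4788, n·H = -504.
Since n·G = -4788 ≠ -672, G is off the plane and the points are not all coplanar.

No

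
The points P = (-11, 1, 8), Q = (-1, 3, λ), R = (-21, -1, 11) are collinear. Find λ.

5

Collinearity requires PQ × PR = 0; each component is linear in λ.
The x-component gives (2)λ + (-10) = 0, so λ = 5.
The remaining components then also vanish.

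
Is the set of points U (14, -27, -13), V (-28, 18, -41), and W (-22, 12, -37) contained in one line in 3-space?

UV = (-42, 45, -28), UW = (-36, 39, -24).
Comparing components 2 and 3: (45)(-24) − (-28)(39) = 12 ≠ 0, so UV and UW are not parallel and the points are not collinear.

No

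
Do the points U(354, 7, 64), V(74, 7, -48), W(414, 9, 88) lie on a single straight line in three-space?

UV = (-280, 0, -112), UW = (60, 2, 24).
Comparing components 2 and 3: (0)(24) − (-112)(2) = 224 ≠ 0, so UV and UW are not parallel and the points are not collinear.

No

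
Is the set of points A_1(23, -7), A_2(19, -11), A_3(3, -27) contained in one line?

A_1A_2 = (-4, -4), A_1A_3 = (-20, -20).
Twice the signed area of △A_1A_2A_3 is (-4)(-20) − (-4)(-20) = 0.
The triangle is degenerate (zero area), so the points are collinear.

Yes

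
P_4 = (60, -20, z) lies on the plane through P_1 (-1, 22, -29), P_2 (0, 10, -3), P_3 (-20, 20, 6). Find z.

-30

The plane through P_1, P_2, P_3 has equation −368x − 529y − 230z = -4600.
Substituting P_4: (-230)z + (-11500) = -4600, so z = -30.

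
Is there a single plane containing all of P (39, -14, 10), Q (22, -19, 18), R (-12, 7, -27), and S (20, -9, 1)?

With P as base: PQ = (-17, -5, 8), PR = (-51, 21, -37), PS = (-19, 5, -9).
PR × PS = (-4, 244, 144).
PQ · (PR × PS) = 0.
The scalar triple product vanishes, so the four points are coplanar.

Yes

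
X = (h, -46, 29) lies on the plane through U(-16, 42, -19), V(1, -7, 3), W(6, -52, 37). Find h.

A normal to the plane is n = UV × UW = (-676, -468, -520).
X lies in the plane iff n · UX = 0.
This gives (-676)h + (5408) = 0, so h = 8.

8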